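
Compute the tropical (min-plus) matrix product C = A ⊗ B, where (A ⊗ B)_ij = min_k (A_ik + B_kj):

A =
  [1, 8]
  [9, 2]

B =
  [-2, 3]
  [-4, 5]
A ⊗ B =
  [-1, 4]
  [-2, 7]

Apply the min-plus product entry-by-entry:
  C[0][0] = min over k of (A[0][0] + B[0][0] = 1 + -2 = -1, A[0][1] + B[1][0] = 8 + -4 = 4) = -1 (attained at k = 0)
  C[0][1] = min over k of (A[0][0] + B[0][1] = 1 + 3 = 4, A[0][1] + B[1][1] = 8 + 5 = 13) = 4 (attained at k = 0)
  C[1][0] = min over k of (A[1][0] + B[0][0] = 9 + -2 = 7, A[1][1] + B[1][0] = 2 + -4 = -2) = -2 (attained at k = 1)
  C[1][1] = min over k of (A[1][0] + B[0][1] = 9 + 3 = 12, A[1][1] + B[1][1] = 2 + 5 = 7) = 7 (attained at k = 1)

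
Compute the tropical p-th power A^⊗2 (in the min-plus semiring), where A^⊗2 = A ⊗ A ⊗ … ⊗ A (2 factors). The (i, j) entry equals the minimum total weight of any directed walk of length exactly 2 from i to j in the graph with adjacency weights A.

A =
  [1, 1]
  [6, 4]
A^⊗2 =
  [2, 2]
  [7, 7]

Each entry (A^⊗2)_ij equals the minimum over all length-2 walks i = v_0 → v_1 → … → v_2 = j of Σ_t A[v_t][v_{t+1}]. For example, for (i, j) = (0, 1) we minimise over 2 possible intermediate vertex sequences; the minimum is 2, attained along the walk 0 → 0 → 1.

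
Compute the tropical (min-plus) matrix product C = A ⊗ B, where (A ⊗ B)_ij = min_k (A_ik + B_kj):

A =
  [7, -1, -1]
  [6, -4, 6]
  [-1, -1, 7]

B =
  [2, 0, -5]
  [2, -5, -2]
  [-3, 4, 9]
A ⊗ B =
  [-4, -6, -3]
  [-2, -9, -6]
  [1, -6, -6]

Apply the min-plus product entry-by-entry:
  C[0][0] = min over k of (A[0][0] + B[0][0] = 7 + 2 = 9, A[0][1] + B[1][0] = -1 + 2 = 1, A[0][2] + B[2][0] = -1 + -3 = -4) = -4 (attained at k = 2)
  C[0][1] = min over k of (A[0][0] + B[0][1] = 7 + 0 = 7, A[0][1] + B[1][1] = -1 + -5 = -6, A[0][2] + B[2][1] = -1 + 4 = 3) = -6 (attained at k = 1)
  C[0][2] = min over k of (A[0][0] + B[0][2] = 7 + -5 = 2, A[0][1] + B[1][2] = -1 + -2 = -3, A[0][2] + B[2][2] = -1 + 9 = 8) = -3 (attained at k = 1)
  C[1][0] = min over k of (A[1][0] + B[0][0] = 6 + 2 = 8, A[1][1] + B[1][0] = -4 + 2 = -2, A[1][2] + B[2][0] = 6 + -3 = 3) = -2 (attained at k = 1)
  C[1][1] = min over k of (A[1][0] + B[0][1] = 6 + 0 = 6, A[1][1] + B[1][1] = -4 + -5 = -9, A[1][2] + B[2][1] = 6 + 4 = 10) = -9 (attained at k = 1)
  C[1][2] = min over k of (A[1][0] + B[0][2] = 6 + -5 = 1, A[1][1] + B[1][2] = -4 + -2 = -6, A[1][2] + B[2][2] = 6 + 9 = 15) = -6 (attained at k = 1)
  C[2][0] = min over k of (A[2][0] + B[0][0] = -1 + 2 = 1, A[2][1] + B[1][0] = -1 + 2 = 1, A[2][2] + B[2][0] = 7 + -3 = 4) = 1 (attained at k = 0)
  C[2][1] = min over k of (A[2][0] + B[0][1] = -1 + 0 = -1, A[2][1] + B[1][1] = -1 + -5 = -6, A[2][2] + B[2][1] = 7 + 4 = 11) = -6 (attained at k = 1)
  C[2][2] = min over k of (A[2][0] + B[0][2] = -1 + -5 = -6, A[2][1] + B[1][2] = -1 + -2 = -3, A[2][2] + B[2][2] = 7 + 9 = 16) = -6 (attained at k = 0)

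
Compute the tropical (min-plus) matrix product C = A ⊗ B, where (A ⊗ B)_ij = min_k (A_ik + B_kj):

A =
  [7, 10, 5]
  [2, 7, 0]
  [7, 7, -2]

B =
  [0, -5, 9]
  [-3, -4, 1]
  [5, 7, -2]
A ⊗ B =
  [7, 2, 3]
  [2, -3, -2]
  [3, 2, -4]

Apply the min-plus product entry-by-entry:
  C[0][0] = min over k of (A[0][0] + B[0][0] = 7 + 0 = 7, A[0][1] + B[1][0] = 10 + -3 = 7, A[0][2] + B[2][0] = 5 + 5 = 10) = 7 (attained at k = 0)
  C[0][1] = min over k of (A[0][0] + B[0][1] = 7 + -5 = 2, A[0][1] + B[1][1] = 10 + -4 = 6, A[0][2] + B[2][1] = 5 + 7 = 12) = 2 (attained at k = 0)
  C[0][2] = min over k of (A[0][0] + B[0][2] = 7 + 9 = 16, A[0][1] + B[1][2] = 10 + 1 = 11, A[0][2] + B[2][2] = 5 + -2 = 3) = 3 (attained at k = 2)
  C[1][0] = min over k of (A[1][0] + B[0][0] = 2 + 0 = 2, A[1][1] + B[1][0] = 7 + -3 = 4, A[1][2] + B[2][0] = 0 + 5 = 5) = 2 (attained at k = 0)
  C[1][1] = min over k of (A[1][0] + B[0][1] = 2 + -5 = -3, A[1][1] + B[1][1] = 7 + -4 = 3, A[1][2] + B[2][1] = 0 + 7 = 7) = -3 (attained at k = 0)
  C[1][2] = min over k of (A[1][0] + B[0][2] = 2 + 9 = 11, A[1][1] + B[1][2] = 7 + 1 = 8, A[1][2] + B[2][2] = 0 + -2 = -2) = -2 (attained at k = 2)
  C[2][0] = min over k of (A[2][0] + B[0][0] = 7 + 0 = 7, A[2][1] + B[1][0] = 7 + -3 = 4, A[2][2] + B[2][0] = -2 + 5 = 3) = 3 (attained at k = 2)
  C[2][1] = min over k of (A[2][0] + B[0][1] = 7 + -5 = 2, A[2][1] + B[1][1] = 7 + -4 = 3, A[2][2] + B[2][1] = -2 + 7 = 5) = 2 (attained at k = 0)
  C[2][2] = min over k of (A[2][0] + B[0][2] = 7 + 9 = 16, A[2][1] + B[1][2] = 7 + 1 = 8, A[2][2] + B[2][2] = -2 + -2 = -4) = -4 (attained at k = 2)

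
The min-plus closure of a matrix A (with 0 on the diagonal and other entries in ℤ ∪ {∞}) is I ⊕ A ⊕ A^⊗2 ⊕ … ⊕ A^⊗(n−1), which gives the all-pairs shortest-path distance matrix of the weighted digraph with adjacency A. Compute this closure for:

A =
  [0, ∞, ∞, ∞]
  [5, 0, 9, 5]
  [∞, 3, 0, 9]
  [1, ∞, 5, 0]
Closure =
  [0, ∞, ∞, ∞]
  [5, 0, 9, 5]
  [8, 3, 0, 8]
  [1, 8, 5, 0]

This is the Floyd-Warshall all-pairs shortest-path computation. For each intermediate vertex k = 0, 1, …, 3, update dist[i][j] ← min(dist[i][j], dist[i][k] + dist[k][j]). The final matrix gives, for each (i, j), the minimum total weight of any directed path from i to j (possibly empty when i = j).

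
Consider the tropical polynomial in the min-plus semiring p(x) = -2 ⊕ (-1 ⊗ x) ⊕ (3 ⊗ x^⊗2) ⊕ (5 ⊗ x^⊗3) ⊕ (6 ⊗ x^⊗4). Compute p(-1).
p(-1) = -2

A tropical monomial a ⊗ x^⊗i evaluates to a + i · x. Evaluating each term at x = -1:
  Term 0 contributes -2 + 0 · -1 = -2
  Term 1 contributes -1 + 1 · -1 = -2
  Term 2 contributes 3 + 2 · -1 = 1
  Term 3 contributes 5 + 3 · -1 = 2
  Term 4 contributes 6 + 4 · -1 = 2
p(-1) = ⊕ of these = min[-2, -2, 1, 2, 2] = -2.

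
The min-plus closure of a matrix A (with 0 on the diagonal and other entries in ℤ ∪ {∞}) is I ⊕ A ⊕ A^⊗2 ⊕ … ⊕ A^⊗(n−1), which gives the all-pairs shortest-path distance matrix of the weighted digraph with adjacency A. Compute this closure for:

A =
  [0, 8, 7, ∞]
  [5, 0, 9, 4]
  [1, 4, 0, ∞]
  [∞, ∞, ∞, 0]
Closure =
  [0, 8, 7, 12]
  [5, 0, 9, 4]
  [1, 4, 0, 8]
  [∞, ∞, ∞, 0]

This is the Floyd-Warshall all-pairs shortest-path computation. For each intermediate vertex k = 0, 1, …, 3, update dist[i][j] ← min(dist[i][j], dist[i][k] + dist[k][j]). The final matrix gives, for each (i, j), the minimum total weight of any directed path from i to j (possibly empty when i = j).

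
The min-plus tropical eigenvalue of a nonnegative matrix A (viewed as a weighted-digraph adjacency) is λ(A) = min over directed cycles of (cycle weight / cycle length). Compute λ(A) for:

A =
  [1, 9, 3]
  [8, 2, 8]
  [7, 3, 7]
λ(A) = 1

Enumerate directed cycles and compute their means (weight / length). Sample:
  cycle 0 → 0: weight = 1, length = 1, mean = 1/1 ≈ 1.000
  cycle 1 → 1: weight = 2, length = 1, mean = 2/1 ≈ 2.000
  cycle 2 → 2: weight = 7, length = 1, mean = 7/1 ≈ 7.000
  cycle 0 → 1 → 0: weight = 17, length = 2, mean = 17/2 ≈ 8.500
  cycle 0 → 2 → 0: weight = 10, length = 2, mean = 10/2 ≈ 5.000
  cycle 1 → 0 → 1: weight = 17, length = 2, mean = 17/2 ≈ 8.500
Minimum mean = 1.000, attained e.g. along the cycle 0 → 0 with weight 1 and length 1. So λ(A) = 1/1 = 1.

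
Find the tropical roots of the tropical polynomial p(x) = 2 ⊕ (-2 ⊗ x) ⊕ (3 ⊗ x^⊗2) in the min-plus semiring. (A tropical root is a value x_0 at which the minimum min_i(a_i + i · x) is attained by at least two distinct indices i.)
Roots: {-5, 4}

Each tropical root is a break point of the lower envelope of the lines y = a_i + i · x (there are 3 lines, with slopes 0, 1, ..., 2). Only the lines that attain the minimum somewhere contribute to roots; other lines are dominated. Here the surviving (envelope) indices are i = 2, i = 1, i = 0.
Intersections between consecutive envelope lines give the roots: for adjacent envelope indices i < j the intersection is x = (a_i − a_j) / (j − i). Reading off the sorted break points: {-5, 4}.
Verification: at each break x_0, at least two indices attain the minimum of min_i(a_i + i · x_0).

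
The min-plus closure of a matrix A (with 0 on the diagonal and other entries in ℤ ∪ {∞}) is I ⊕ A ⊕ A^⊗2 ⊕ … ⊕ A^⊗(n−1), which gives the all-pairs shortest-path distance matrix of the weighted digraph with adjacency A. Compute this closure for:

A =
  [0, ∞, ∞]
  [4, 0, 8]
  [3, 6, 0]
Closure =
  [0, ∞, ∞]
  [4, 0, 8]
  [3, 6, 0]

This is the Floyd-Warshall all-pairs shortest-path computation. For each intermediate vertex k = 0, 1, …, 2, update dist[i][j] ← min(dist[i][j], dist[i][k] + dist[k][j]). The final matrix gives, for each (i, j), the minimum total weight of any directed path from i to j (possibly empty when i = j).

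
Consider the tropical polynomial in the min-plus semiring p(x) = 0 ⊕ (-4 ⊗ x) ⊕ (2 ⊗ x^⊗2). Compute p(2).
p(2) = -2

A tropical monomial a ⊗ x^⊗i evaluates to a + i · x. Evaluating each term at x = 2:
  Term 0 contributes 0 + 0 · 2 = 0
  Term 1 contributes -4 + 1 · 2 = -2
  Term 2 contributes 2 + 2 · 2 = 6
p(2) = ⊕ of these = min[0, -2, 6] = -2.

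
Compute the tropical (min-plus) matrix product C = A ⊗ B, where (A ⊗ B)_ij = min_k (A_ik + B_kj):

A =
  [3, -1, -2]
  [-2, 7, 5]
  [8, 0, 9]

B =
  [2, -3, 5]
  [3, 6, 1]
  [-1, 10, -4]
A ⊗ B =
  [-3, 0, -6]
  [0, -5, 1]
  [3, 5, 1]

Apply the min-plus product entry-by-entry:
  C[0][0] = min over k of (A[0][0] + B[0][0] = 3 + 2 = 5, A[0][1] + B[1][0] = -1 + 3 = 2, A[0][2] + B[2][0] = -2 + -1 = -3) = -3 (attained at k = 2)
  C[0][1] = min over k of (A[0][0] + B[0][1] = 3 + -3 = 0, A[0][1] + B[1][1] = -1 + 6 = 5, A[0][2] + B[2][1] = -2 + 10 = 8) = 0 (attained at k = 0)
  C[0][2] = min over k of (A[0][0] + B[0][2] = 3 + 5 = 8, A[0][1] + B[1][2] = -1 + 1 = 0, A[0][2] + B[2][2] = -2 + -4 = -6) = -6 (attained at k = 2)
  C[1][0] = min over k of (A[1][0] + B[0][0] = -2 + 2 = 0, A[1][1] + B[1][0] = 7 + 3 = 10, A[1][2] + B[2][0] = 5 + -1 = 4) = 0 (attained at k = 0)
  C[1][1] = min over k of (A[1][0] + B[0][1] = -2 + -3 = -5, A[1][1] + B[1][1] = 7 + 6 = 13, A[1][2] + B[2][1] = 5 + 10 = 15) = -5 (attained at k = 0)
  C[1][2] = min over k of (A[1][0] + B[0][2] = -2 + 5 = 3, A[1][1] + B[1][2] = 7 + 1 = 8, A[1][2] + B[2][2] = 5 + -4 = 1) = 1 (attained at k = 2)
  C[2][0] = min over k of (A[2][0] + B[0][0] = 8 + 2 = 10, A[2][1] + B[1][0] = 0 + 3 = 3, A[2][2] + B[2][0] = 9 + -1 = 8) = 3 (attained at k = 1)
  C[2][1] = min over k of (A[2][0] + B[0][1] = 8 + -3 = 5, A[2][1] + B[1][1] = 0 + 6 = 6, A[2][2] + B[2][1] = 9 + 10 = 19) = 5 (attained at k = 0)
  C[2][2] = min over k of (A[2][0] + B[0][2] = 8 + 5 = 13, A[2][1] + B[1][2] = 0 + 1 = 1, A[2][2] + B[2][2] = 9 + -4 = 5) = 1 (attained at k = 1)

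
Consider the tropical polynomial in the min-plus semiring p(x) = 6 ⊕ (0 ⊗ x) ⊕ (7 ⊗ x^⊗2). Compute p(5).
p(5) = 5

A tropical monomial a ⊗ x^⊗i evaluates to a + i · x. Evaluating each term at x = 5:
  Term 0 contributes 6 + 0 · 5 = 6
  Term 1 contributes 0 + 1 · 5 = 5
  Term 2 contributes 7 + 2 · 5 = 17
p(5) = ⊕ of these = min[6, 5, 17] = 5.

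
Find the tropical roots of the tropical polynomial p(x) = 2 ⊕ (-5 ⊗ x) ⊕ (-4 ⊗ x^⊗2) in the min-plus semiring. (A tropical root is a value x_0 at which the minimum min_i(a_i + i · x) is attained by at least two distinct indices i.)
Roots: {-1, 7}

Each tropical root is a break point of the lower envelope of the lines y = a_i + i · x (there are 3 lines, with slopes 0, 1, ..., 2). Only the lines that attain the minimum somewhere contribute to roots; other lines are dominated. Here the surviving (envelope) indices are i = 2, i = 1, i = 0.
Intersections between consecutive envelope lines give the roots: for adjacent envelope indices i < j the intersection is x = (a_i − a_j) / (j − i). Reading off the sorted break points: {-1, 7}.
Verification: at each break x_0, at least two indices attain the minimum of min_i(a_i + i · x_0).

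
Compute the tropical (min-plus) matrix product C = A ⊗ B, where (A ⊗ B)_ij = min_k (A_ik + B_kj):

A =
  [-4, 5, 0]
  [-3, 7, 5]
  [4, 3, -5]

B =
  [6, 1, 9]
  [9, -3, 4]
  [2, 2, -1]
A ⊗ B =
  [2, -3, -1]
  [3, -2, 4]
  [-3, -3, -6]

Apply the min-plus product entry-by-entry:
  C[0][0] = min over k of (A[0][0] + B[0][0] = -4 + 6 = 2, A[0][1] + B[1][0] = 5 + 9 = 14, A[0][2] + B[2][0] = 0 + 2 = 2) = 2 (attained at k = 0)
  C[0][1] = min over k of (A[0][0] + B[0][1] = -4 + 1 = -3, A[0][1] + B[1][1] = 5 + -3 = 2, A[0][2] + B[2][1] = 0 + 2 = 2) = -3 (attained at k = 0)
  C[0][2] = min over k of (A[0][0] + B[0][2] = -4 + 9 = 5, A[0][1] + B[1][2] = 5 + 4 = 9, A[0][2] + B[2][2] = 0 + -1 = -1) = -1 (attained at k = 2)
  C[1][0] = min over k of (A[1][0] + B[0][0] = -3 + 6 = 3, A[1][1] + B[1][0] = 7 + 9 = 16, A[1][2] + B[2][0] = 5 + 2 = 7) = 3 (attained at k = 0)
  C[1][1] = min over k of (A[1][0] + B[0][1] = -3 + 1 = -2, A[1][1] + B[1][1] = 7 + -3 = 4, A[1][2] + B[2][1] = 5 + 2 = 7) = -2 (attained at k = 0)
  C[1][2] = min over k of (A[1][0] + B[0][2] = -3 + 9 = 6, A[1][1] + B[1][2] = 7 + 4 = 11, A[1][2] + B[2][2] = 5 + -1 = 4) = 4 (attained at k = 2)
  C[2][0] = min over k of (A[2][0] + B[0][0] = 4 + 6 = 10, A[2][1] + B[1][0] = 3 + 9 = 12, A[2][2] + B[2][0] = -5 + 2 = -3) = -3 (attained at k = 2)
  C[2][1] = min over k of (A[2][0] + B[0][1] = 4 + 1 = 5, A[2][1] + B[1][1] = 3 + -3 = 0, A[2][2] + B[2][1] = -5 + 2 = -3) = -3 (attained at k = 2)
  C[2][2] = min over k of (A[2][0] + B[0][2] = 4 + 9 = 13, A[2][1] + B[1][2] = 3 + 4 = 7, A[2][2] + B[2][2] = -5 + -1 = -6) = -6 (attained at k = 2)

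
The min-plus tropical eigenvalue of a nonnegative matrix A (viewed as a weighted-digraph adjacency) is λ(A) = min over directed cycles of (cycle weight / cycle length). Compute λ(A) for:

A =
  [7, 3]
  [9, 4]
λ(A) = 4

Enumerate directed cycles and compute their means (weight / length). Sample:
  cycle 0 → 0: weight = 7, length = 1, mean = 7/1 ≈ 7.000
  cycle 1 → 1: weight = 4, length = 1, mean = 4/1 ≈ 4.000
  cycle 0 → 1 → 0: weight = 12, length = 2, mean = 12/2 ≈ 6.000
  cycle 1 → 0 → 1: weight = 12, length = 2, mean = 12/2 ≈ 6.000
Minimum mean = 4.000, attained e.g. along the cycle 1 → 1 with weight 4 and length 1. So λ(A) = 4/1 = 4.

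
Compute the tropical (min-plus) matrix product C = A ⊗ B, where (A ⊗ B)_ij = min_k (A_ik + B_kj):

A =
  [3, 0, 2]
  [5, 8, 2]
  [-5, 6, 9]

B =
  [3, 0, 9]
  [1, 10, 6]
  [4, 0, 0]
A ⊗ B =
  [1, 2, 2]
  [6, 2, 2]
  [-2, -5, 4]

Apply the min-plus product entry-by-entry:
  C[0][0] = min over k of (A[0][0] + B[0][0] = 3 + 3 = 6, A[0][1] + B[1][0] = 0 + 1 = 1, A[0][2] + B[2][0] = 2 + 4 = 6) = 1 (attained at k = 1)
  C[0][1] = min over k of (A[0][0] + B[0][1] = 3 + 0 = 3, A[0][1] + B[1][1] = 0 + 10 = 10, A[0][2] + B[2][1] = 2 + 0 = 2) = 2 (attained at k = 2)
  C[0][2] = min over k of (A[0][0] + B[0][2] = 3 + 9 = 12, A[0][1] + B[1][2] = 0 + 6 = 6, A[0][2] + B[2][2] = 2 + 0 = 2) = 2 (attained at k = 2)
  C[1][0] = min over k of (A[1][0] + B[0][0] = 5 + 3 = 8, A[1][1] + B[1][0] = 8 + 1 = 9, A[1][2] + B[2][0] = 2 + 4 = 6) = 6 (attained at k = 2)
  C[1][1] = min over k of (A[1][0] + B[0][1] = 5 + 0 = 5, A[1][1] + B[1][1] = 8 + 10 = 18, A[1][2] + B[2][1] = 2 + 0 = 2) = 2 (attained at k = 2)
  C[1][2] = min over k of (A[1][0] + B[0][2] = 5 + 9 = 14, A[1][1] + B[1][2] = 8 + 6 = 14, A[1][2] + B[2][2] = 2 + 0 = 2) = 2 (attained at k = 2)
  C[2][0] = min over k of (A[2][0] + B[0][0] = -5 + 3 = -2, A[2][1] + B[1][0] = 6 + 1 = 7, A[2][2] + B[2][0] = 9 + 4 = 13) = -2 (attained at k = 0)
  C[2][1] = min over k of (A[2][0] + B[0][1] = -5 + 0 = -5, A[2][1] + B[1][1] = 6 + 10 = 16, A[2][2] + B[2][1] = 9 + 0 = 9) = -5 (attained at k = 0)
  C[2][2] = min over k of (A[2][0] + B[0][2] = -5 + 9 = 4, A[2][1] + B[1][2] = 6 + 6 = 12, A[2][2] + B[2][2] = 9 + 0 = 9) = 4 (attained at k = 0)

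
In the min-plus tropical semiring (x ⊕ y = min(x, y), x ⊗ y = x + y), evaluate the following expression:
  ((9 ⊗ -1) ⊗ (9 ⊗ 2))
((9 ⊗ -1) ⊗ (9 ⊗ 2)) = 19

Expand innermost to outermost. Recall ⊕ takes the minimum of its arguments and ⊗ takes their sum. Working out the expression ((9 ⊗ -1) ⊗ (9 ⊗ 2)) gives 19.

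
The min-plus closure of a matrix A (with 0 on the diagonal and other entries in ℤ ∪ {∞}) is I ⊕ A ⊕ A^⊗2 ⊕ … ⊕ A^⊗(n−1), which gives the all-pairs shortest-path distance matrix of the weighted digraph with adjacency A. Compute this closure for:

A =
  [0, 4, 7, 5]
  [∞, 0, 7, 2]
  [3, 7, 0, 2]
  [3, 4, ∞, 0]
Closure =
  [0, 4, 7, 5]
  [5, 0, 7, 2]
  [3, 6, 0, 2]
  [3, 4, 10, 0]

This is the Floyd-Warshall all-pairs shortest-path computation. For each intermediate vertex k = 0, 1, …, 3, update dist[i][j] ← min(dist[i][j], dist[i][k] + dist[k][j]). The final matrix gives, for each (i, j), the minimum total weight of any directed path from i to j (possibly empty when i = j).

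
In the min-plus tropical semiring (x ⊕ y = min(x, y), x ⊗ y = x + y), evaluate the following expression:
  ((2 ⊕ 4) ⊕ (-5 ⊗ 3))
((2 ⊕ 4) ⊕ (-5 ⊗ 3)) = -2

Expand innermost to outermost. Recall ⊕ takes the minimum of its arguments and ⊗ takes their sum. Working out the expression ((2 ⊕ 4) ⊕ (-5 ⊗ 3)) gives -2.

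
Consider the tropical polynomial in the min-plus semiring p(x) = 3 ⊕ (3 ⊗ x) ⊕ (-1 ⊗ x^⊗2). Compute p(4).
p(4) = 3

A tropical monomial a ⊗ x^⊗i evaluates to a + i · x. Evaluating each term at x = 4:
  Term 0 contributes 3 + 0 · 4 = 3
  Term 1 contributes 3 + 1 · 4 = 7
  Term 2 contributes -1 + 2 · 4 = 7
p(4) = ⊕ of these = min[3, 7, 7] = 3.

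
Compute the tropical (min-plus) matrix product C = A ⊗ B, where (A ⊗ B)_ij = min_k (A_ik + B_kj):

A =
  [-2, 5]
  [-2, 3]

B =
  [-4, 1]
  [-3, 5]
A ⊗ B =
  [-6, -1]
  [-6, -1]

Apply the min-plus product entry-by-entry:
  C[0][0] = min over k of (A[0][0] + B[0][0] = -2 + -4 = -6, A[0][1] + B[1][0] = 5 + -3 = 2) = -6 (attained at k = 0)
  C[0][1] = min over k of (A[0][0] + B[0][1] = -2 + 1 = -1, A[0][1] + B[1][1] = 5 + 5 = 10) = -1 (attained at k = 0)
  C[1][0] = min over k of (A[1][0] + B[0][0] = -2 + -4 = -6, A[1][1] + B[1][0] = 3 + -3 = 0) = -6 (attained at k = 0)
  C[1][1] = min over k of (A[1][0] + B[0][1] = -2 + 1 = -1, A[1][1] + B[1][1] = 3 + 5 = 8) = -1 (attained at k = 0)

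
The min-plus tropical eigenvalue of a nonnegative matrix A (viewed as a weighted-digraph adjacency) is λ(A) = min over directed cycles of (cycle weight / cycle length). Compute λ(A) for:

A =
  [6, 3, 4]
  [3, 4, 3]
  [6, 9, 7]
λ(A) = 3

Enumerate directed cycles and compute their means (weight / length). Sample:
  cycle 0 → 0: weight = 6, length = 1, mean = 6/1 ≈ 6.000
  cycle 1 → 1: weight = 4, length = 1, mean = 4/1 ≈ 4.000
  cycle 2 → 2: weight = 7, length = 1, mean = 7/1 ≈ 7.000
  cycle 0 → 1 → 0: weight = 6, length = 2, mean = 6/2 ≈ 3.000
  cycle 0 → 2 → 0: weight = 10, length = 2, mean = 10/2 ≈ 5.000
  cycle 1 → 0 → 1: weight = 6, length = 2, mean = 6/2 ≈ 3.000
Minimum mean = 3.000, attained e.g. along the cycle 0 → 1 → 0 with weight 6 and length 2. So λ(A) = 6/2 = 3.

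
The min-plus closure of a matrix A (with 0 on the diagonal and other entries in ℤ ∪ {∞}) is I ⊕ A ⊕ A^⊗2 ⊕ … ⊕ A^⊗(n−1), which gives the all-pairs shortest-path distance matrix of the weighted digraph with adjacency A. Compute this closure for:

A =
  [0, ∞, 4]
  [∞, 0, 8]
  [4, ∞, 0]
Closure =
  [0, ∞, 4]
  [12, 0, 8]
  [4, ∞, 0]

This is the Floyd-Warshall all-pairs shortest-path computation. For each intermediate vertex k = 0, 1, …, 2, update dist[i][j] ← min(dist[i][j], dist[i][k] + dist[k][j]). The final matrix gives, for each (i, j), the minimum total weight of any directed path from i to j (possibly empty when i = j).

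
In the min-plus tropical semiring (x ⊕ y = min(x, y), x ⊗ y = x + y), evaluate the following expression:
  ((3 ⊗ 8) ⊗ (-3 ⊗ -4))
((3 ⊗ 8) ⊗ (-3 ⊗ -4)) = 4

Expand innermost to outermost. Recall ⊕ takes the minimum of its arguments and ⊗ takes their sum. Working out the expression ((3 ⊗ 8) ⊗ (-3 ⊗ -4)) gives 4.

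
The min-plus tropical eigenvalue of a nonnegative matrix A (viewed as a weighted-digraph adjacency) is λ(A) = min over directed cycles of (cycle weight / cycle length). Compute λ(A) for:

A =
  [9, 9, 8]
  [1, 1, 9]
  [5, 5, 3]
λ(A) = 1

Enumerate directed cycles and compute their means (weight / length). Sample:
  cycle 0 → 0: weight = 9, length = 1, mean = 9/1 ≈ 9.000
  cycle 1 → 1: weight = 1, length = 1, mean = 1/1 ≈ 1.000
  cycle 2 → 2: weight = 3, length = 1, mean = 3/1 ≈ 3.000
  cycle 0 → 1 → 0: weight = 10, length = 2, mean = 10/2 ≈ 5.000
  cycle 0 → 2 → 0: weight = 13, length = 2, mean = 13/2 ≈ 6.500
  cycle 1 → 0 → 1: weight = 10, length = 2, mean = 10/2 ≈ 5.000
Minimum mean = 1.000, attained e.g. along the cycle 1 → 1 with weight 1 and length 1. So λ(A) = 1/1 = 1.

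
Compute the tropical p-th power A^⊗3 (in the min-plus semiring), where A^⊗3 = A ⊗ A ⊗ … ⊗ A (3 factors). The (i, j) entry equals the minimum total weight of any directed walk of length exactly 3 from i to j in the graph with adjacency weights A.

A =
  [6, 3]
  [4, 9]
A^⊗3 =
  [13, 10]
  [11, 13]

Each entry (A^⊗3)_ij equals the minimum over all length-3 walks i = v_0 → v_1 → … → v_3 = j of Σ_t A[v_t][v_{t+1}]. For example, for (i, j) = (0, 1) we minimise over 4 possible intermediate vertex sequences; the minimum is 10, attained along the walk 0 → 1 → 0 → 1.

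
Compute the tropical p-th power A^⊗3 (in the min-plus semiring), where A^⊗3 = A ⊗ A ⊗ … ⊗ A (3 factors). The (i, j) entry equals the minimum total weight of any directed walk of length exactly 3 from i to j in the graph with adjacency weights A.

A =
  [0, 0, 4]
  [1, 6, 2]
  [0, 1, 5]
A^⊗3 =
  [0, 0, 2]
  [1, 1, 3]
  [0, 0, 2]

Each entry (A^⊗3)_ij equals the minimum over all length-3 walks i = v_0 → v_1 → … → v_3 = j of Σ_t A[v_t][v_{t+1}]. For example, for (i, j) = (0, 2) we minimise over 9 possible intermediate vertex sequences; the minimum is 2, attained along the walk 0 → 0 → 1 → 2.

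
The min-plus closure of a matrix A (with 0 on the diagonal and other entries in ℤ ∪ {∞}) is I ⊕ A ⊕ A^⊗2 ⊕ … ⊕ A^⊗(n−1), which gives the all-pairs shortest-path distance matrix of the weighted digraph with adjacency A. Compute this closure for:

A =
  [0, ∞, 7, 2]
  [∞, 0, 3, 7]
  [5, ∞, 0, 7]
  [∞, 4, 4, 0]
Closure =
  [0, 6, 6, 2]
  [8, 0, 3, 7]
  [5, 11, 0, 7]
  [9, 4, 4, 0]

This is the Floyd-Warshall all-pairs shortest-path computation. For each intermediate vertex k = 0, 1, …, 3, update dist[i][j] ← min(dist[i][j], dist[i][k] + dist[k][j]). The final matrix gives, for each (i, j), the minimum total weight of any directed path from i to j (possibly empty when i = j).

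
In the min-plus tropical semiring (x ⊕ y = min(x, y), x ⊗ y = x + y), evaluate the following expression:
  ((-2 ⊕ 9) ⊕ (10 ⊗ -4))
((-2 ⊕ 9) ⊕ (10 ⊗ -4)) = -2

Expand innermost to outermost. Recall ⊕ takes the minimum of its arguments and ⊗ takes their sum. Working out the expression ((-2 ⊕ 9) ⊕ (10 ⊗ -4)) gives -2.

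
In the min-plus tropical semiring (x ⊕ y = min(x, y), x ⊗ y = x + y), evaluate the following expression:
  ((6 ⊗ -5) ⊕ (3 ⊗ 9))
((6 ⊗ -5) ⊕ (3 ⊗ 9)) = 1

Expand innermost to outermost. Recall ⊕ takes the minimum of its arguments and ⊗ takes their sum. Working out the expression ((6 ⊗ -5) ⊕ (3 ⊗ 9)) gives 1.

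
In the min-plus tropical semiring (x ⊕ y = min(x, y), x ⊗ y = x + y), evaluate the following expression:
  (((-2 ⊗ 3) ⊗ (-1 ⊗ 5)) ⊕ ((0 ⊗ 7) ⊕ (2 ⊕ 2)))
(((-2 ⊗ 3) ⊗ (-1 ⊗ 5)) ⊕ ((0 ⊗ 7) ⊕ (2 ⊕ 2))) = 2

Expand innermost to outermost. Recall ⊕ takes the minimum of its arguments and ⊗ takes their sum. Working out the expression (((-2 ⊗ 3) ⊗ (-1 ⊗ 5)) ⊕ ((0 ⊗ 7) ⊕ (2 ⊕ 2))) gives 2.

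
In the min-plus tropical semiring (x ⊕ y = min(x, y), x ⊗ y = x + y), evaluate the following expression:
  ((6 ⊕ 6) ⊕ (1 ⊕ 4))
((6 ⊕ 6) ⊕ (1 ⊕ 4)) = 1

Expand innermost to outermost. Recall ⊕ takes the minimum of its arguments and ⊗ takes their sum. Working out the expression ((6 ⊕ 6) ⊕ (1 ⊕ 4)) gives 1.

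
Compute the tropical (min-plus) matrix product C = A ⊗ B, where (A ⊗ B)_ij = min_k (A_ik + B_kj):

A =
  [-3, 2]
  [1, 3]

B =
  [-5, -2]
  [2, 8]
A ⊗ B =
  [-8, -5]
  [-4, -1]

Apply the min-plus product entry-by-entry:
  C[0][0] = min over k of (A[0][0] + B[0][0] = -3 + -5 = -8, A[0][1] + B[1][0] = 2 + 2 = 4) = -8 (attained at k = 0)
  C[0][1] = min over k of (A[0][0] + B[0][1] = -3 + -2 = -5, A[0][1] + B[1][1] = 2 + 8 = 10) = -5 (attained at k = 0)
  C[1][0] = min over k of (A[1][0] + B[0][0] = 1 + -5 = -4, A[1][1] + B[1][0] = 3 + 2 = 5) = -4 (attained at k = 0)
  C[1][1] = min over k of (A[1][0] + B[0][1] = 1 + -2 = -1, A[1][1] + B[1][1] = 3 + 8 = 11) = -1 (attained at k = 0)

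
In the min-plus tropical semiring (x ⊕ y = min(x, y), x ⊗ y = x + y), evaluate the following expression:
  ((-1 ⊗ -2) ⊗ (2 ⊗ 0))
((-1 ⊗ -2) ⊗ (2 ⊗ 0)) = -1

Expand innermost to outermost. Recall ⊕ takes the minimum of its arguments and ⊗ takes their sum. Working out the expression ((-1 ⊗ -2) ⊗ (2 ⊗ 0)) gives -1.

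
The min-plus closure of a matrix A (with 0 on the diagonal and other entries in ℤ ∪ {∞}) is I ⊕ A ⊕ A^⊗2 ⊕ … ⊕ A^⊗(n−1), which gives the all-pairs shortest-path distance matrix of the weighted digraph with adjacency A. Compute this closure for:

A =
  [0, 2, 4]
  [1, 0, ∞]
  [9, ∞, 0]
Closure =
  [0, 2, 4]
  [1, 0, 5]
  [9, 11, 0]

This is the Floyd-Warshall all-pairs shortest-path computation. For each intermediate vertex k = 0, 1, …, 2, update dist[i][j] ← min(dist[i][j], dist[i][k] + dist[k][j]). The final matrix gives, for each (i, j), the minimum total weight of any directed path from i to j (possibly empty when i = j).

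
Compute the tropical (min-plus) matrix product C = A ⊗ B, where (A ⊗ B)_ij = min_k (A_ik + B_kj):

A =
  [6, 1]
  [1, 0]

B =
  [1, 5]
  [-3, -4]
A ⊗ B =
  [-2, -3]
  [-3, -4]

Apply the min-plus product entry-by-entry:
  C[0][0] = min over k of (A[0][0] + B[0][0] = 6 + 1 = 7, A[0][1] + B[1][0] = 1 + -3 = -2) = -2 (attained at k = 1)
  C[0][1] = min over k of (A[0][0] + B[0][1] = 6 + 5 = 11, A[0][1] + B[1][1] = 1 + -4 = -3) = -3 (attained at k = 1)
  C[1][0] = min over k of (A[1][0] + B[0][0] = 1 + 1 = 2, A[1][1] + B[1][0] = 0 + -3 = -3) = -3 (attained at k = 1)
  C[1][1] = min over k of (A[1][0] + B[0][1] = 1 + 5 = 6, A[1][1] + B[1][1] = 0 + -4 = -4) = -4 (attained at k = 1)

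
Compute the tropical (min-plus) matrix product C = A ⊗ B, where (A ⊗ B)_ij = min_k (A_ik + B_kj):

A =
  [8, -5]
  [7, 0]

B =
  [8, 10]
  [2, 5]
A ⊗ B =
  [-3, 0]
  [2, 5]

Apply the min-plus product entry-by-entry:
  C[0][0] = min over k of (A[0][0] + B[0][0] = 8 + 8 = 16, A[0][1] + B[1][0] = -5 + 2 = -3) = -3 (attained at k = 1)
  C[0][1] = min over k of (A[0][0] + B[0][1] = 8 + 10 = 18, A[0][1] + B[1][1] = -5 + 5 = 0) = 0 (attained at k = 1)
  C[1][0] = min over k of (A[1][0] + B[0][0] = 7 + 8 = 15, A[1][1] + B[1][0] = 0 + 2 = 2) = 2 (attained at k = 1)
  C[1][1] = min over k of (A[1][0] + B[0][1] = 7 + 10 = 17, A[1][1] + B[1][1] = 0 + 5 = 5) = 5 (attained at k = 1)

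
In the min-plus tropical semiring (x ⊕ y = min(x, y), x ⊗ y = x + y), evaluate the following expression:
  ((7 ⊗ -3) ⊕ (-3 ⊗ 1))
((7 ⊗ -3) ⊕ (-3 ⊗ 1)) = -2

Expand innermost to outermost. Recall ⊕ takes the minimum of its arguments and ⊗ takes their sum. Working out the expression ((7 ⊗ -3) ⊕ (-3 ⊗ 1)) gives -2.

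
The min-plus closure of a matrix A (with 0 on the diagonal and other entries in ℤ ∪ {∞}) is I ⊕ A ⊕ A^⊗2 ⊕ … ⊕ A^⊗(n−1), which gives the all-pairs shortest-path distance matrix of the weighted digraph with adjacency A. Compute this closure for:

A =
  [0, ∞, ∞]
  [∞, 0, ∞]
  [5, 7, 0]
Closure =
  [0, ∞, ∞]
  [∞, 0, ∞]
  [5, 7, 0]

This is the Floyd-Warshall all-pairs shortest-path computation. For each intermediate vertex k = 0, 1, …, 2, update dist[i][j] ← min(dist[i][j], dist[i][k] + dist[k][j]). The final matrix gives, for each (i, j), the minimum total weight of any directed path from i to j (possibly empty when i = j).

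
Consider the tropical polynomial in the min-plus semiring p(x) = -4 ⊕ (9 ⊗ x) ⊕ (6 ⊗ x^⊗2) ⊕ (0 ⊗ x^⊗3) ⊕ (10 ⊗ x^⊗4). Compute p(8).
p(8) = -4

A tropical monomial a ⊗ x^⊗i evaluates to a + i · x. Evaluating each term at x = 8:
  Term 0 contributes -4 + 0 · 8 = -4
  Term 1 contributes 9 + 1 · 8 = 17
  Term 2 contributes 6 + 2 · 8 = 22
  Term 3 contributes 0 + 3 · 8 = 24
  Term 4 contributes 10 + 4 · 8 = 42
p(8) = ⊕ of these = min[-4, 17, 22, 24, 42] = -4.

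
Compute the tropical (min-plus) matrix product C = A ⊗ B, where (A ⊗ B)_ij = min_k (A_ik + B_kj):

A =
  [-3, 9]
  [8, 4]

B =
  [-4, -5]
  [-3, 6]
A ⊗ B =
  [-7, -8]
  [1, 3]

Apply the min-plus product entry-by-entry:
  C[0][0] = min over k of (A[0][0] + B[0][0] = -3 + -4 = -7, A[0][1] + B[1][0] = 9 + -3 = 6) = -7 (attained at k = 0)
  C[0][1] = min over k of (A[0][0] + B[0][1] = -3 + -5 = -8, A[0][1] + B[1][1] = 9 + 6 = 15) = -8 (attained at k = 0)
  C[1][0] = min over k of (A[1][0] + B[0][0] = 8 + -4 = 4, A[1][1] + B[1][0] = 4 + -3 = 1) = 1 (attained at k = 1)
  C[1][1] = min over k of (A[1][0] + B[0][1] = 8 + -5 = 3, A[1][1] + B[1][1] = 4 + 6 = 10) = 3 (attained at k = 0)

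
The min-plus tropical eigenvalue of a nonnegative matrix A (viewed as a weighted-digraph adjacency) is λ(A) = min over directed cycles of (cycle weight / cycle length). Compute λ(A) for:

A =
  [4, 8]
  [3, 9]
λ(A) = 4

Enumerate directed cycles and compute their means (weight / length). Sample:
  cycle 0 → 0: weight = 4, length = 1, mean = 4/1 ≈ 4.000
  cycle 1 → 1: weight = 9, length = 1, mean = 9/1 ≈ 9.000
  cycle 0 → 1 → 0: weight = 11, length = 2, mean = 11/2 ≈ 5.500
  cycle 1 → 0 → 1: weight = 11, length = 2, mean = 11/2 ≈ 5.500
Minimum mean = 4.000, attained e.g. along the cycle 0 → 0 with weight 4 and length 1. So λ(A) = 4/1 = 4.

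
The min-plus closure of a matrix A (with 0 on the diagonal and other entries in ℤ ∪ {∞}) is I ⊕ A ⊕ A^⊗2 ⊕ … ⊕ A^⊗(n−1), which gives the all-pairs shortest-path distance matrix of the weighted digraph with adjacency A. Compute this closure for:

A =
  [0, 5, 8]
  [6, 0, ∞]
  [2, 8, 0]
Closure =
  [0, 5, 8]
  [6, 0, 14]
  [2, 7, 0]

This is the Floyd-Warshall all-pairs shortest-path computation. For each intermediate vertex k = 0, 1, …, 2, update dist[i][j] ← min(dist[i][j], dist[i][k] + dist[k][j]). The final matrix gives, for each (i, j), the minimum total weight of any directed path from i to j (possibly empty when i = j).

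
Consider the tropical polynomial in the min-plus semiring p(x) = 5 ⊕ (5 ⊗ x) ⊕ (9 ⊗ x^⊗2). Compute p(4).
p(4) = 5

A tropical monomial a ⊗ x^⊗i evaluates to a + i · x. Evaluating each term at x = 4:
  Term 0 contributes 5 + 0 · 4 = 5
  Term 1 contributes 5 + 1 · 4 = 9
  Term 2 contributes 9 + 2 · 4 = 17
p(4) = ⊕ of these = min[5, 9, 17] = 5.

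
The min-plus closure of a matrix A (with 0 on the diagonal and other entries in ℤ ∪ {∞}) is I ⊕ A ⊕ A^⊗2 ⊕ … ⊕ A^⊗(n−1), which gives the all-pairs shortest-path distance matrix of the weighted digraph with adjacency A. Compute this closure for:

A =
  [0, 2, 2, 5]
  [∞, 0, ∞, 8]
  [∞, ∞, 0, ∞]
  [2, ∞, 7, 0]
Closure =
  [0, 2, 2, 5]
  [10, 0, 12, 8]
  [∞, ∞, 0, ∞]
  [2, 4, 4, 0]

This is the Floyd-Warshall all-pairs shortest-path computation. For each intermediate vertex k = 0, 1, …, 3, update dist[i][j] ← min(dist[i][j], dist[i][k] + dist[k][j]). The final matrix gives, for each (i, j), the minimum total weight of any directed path from i to j (possibly empty when i = j).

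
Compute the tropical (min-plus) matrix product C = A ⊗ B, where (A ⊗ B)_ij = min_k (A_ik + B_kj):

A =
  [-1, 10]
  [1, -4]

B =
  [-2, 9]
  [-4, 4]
A ⊗ B =
  [-3, 8]
  [-8, 0]

Apply the min-plus product entry-by-entry:
  C[0][0] = min over k of (A[0][0] + B[0][0] = -1 + -2 = -3, A[0][1] + B[1][0] = 10 + -4 = 6) = -3 (attained at k = 0)
  C[0][1] = min over k of (A[0][0] + B[0][1] = -1 + 9 = 8, A[0][1] + B[1][1] = 10 + 4 = 14) = 8 (attained at k = 0)
  C[1][0] = min over k of (A[1][0] + B[0][0] = 1 + -2 = -1, A[1][1] + B[1][0] = -4 + -4 = -8) = -8 (attained at k = 1)
  C[1][1] = min over k of (A[1][0] + B[0][1] = 1 + 9 = 10, A[1][1] + B[1][1] = -4 + 4 = 0) = 0 (attained at k = 1)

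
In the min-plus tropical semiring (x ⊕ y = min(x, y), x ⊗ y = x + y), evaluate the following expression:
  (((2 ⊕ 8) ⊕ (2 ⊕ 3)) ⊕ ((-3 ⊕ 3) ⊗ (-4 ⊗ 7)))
(((2 ⊕ 8) ⊕ (2 ⊕ 3)) ⊕ ((-3 ⊕ 3) ⊗ (-4 ⊗ 7))) = 0

Expand innermost to outermost. Recall ⊕ takes the minimum of its arguments and ⊗ takes their sum. Working out the expression (((2 ⊕ 8) ⊕ (2 ⊕ 3)) ⊕ ((-3 ⊕ 3) ⊗ (-4 ⊗ 7))) gives 0.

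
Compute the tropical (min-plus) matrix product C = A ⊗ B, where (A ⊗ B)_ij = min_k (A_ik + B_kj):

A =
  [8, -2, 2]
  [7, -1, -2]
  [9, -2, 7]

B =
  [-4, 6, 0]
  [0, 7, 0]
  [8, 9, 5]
A ⊗ B =
  [-2, 5, -2]
  [-1, 6, -1]
  [-2, 5, -2]

Apply the min-plus product entry-by-entry:
  C[0][0] = min over k of (A[0][0] + B[0][0] = 8 + -4 = 4, A[0][1] + B[1][0] = -2 + 0 = -2, A[0][2] + B[2][0] = 2 + 8 = 10) = -2 (attained at k = 1)
  C[0][1] = min over k of (A[0][0] + B[0][1] = 8 + 6 = 14, A[0][1] + B[1][1] = -2 + 7 = 5, A[0][2] + B[2][1] = 2 + 9 = 11) = 5 (attained at k = 1)
  C[0][2] = min over k of (A[0][0] + B[0][2] = 8 + 0 = 8, A[0][1] + B[1][2] = -2 + 0 = -2, A[0][2] + B[2][2] = 2 + 5 = 7) = -2 (attained at k = 1)
  C[1][0] = min over k of (A[1][0] + B[0][0] = 7 + -4 = 3, A[1][1] + B[1][0] = -1 + 0 = -1, A[1][2] + B[2][0] = -2 + 8 = 6) = -1 (attained at k = 1)
  C[1][1] = min over k of (A[1][0] + B[0][1] = 7 + 6 = 13, A[1][1] + B[1][1] = -1 + 7 = 6, A[1][2] + B[2][1] = -2 + 9 = 7) = 6 (attained at k = 1)
  C[1][2] = min over k of (A[1][0] + B[0][2] = 7 + 0 = 7, A[1][1] + B[1][2] = -1 + 0 = -1, A[1][2] + B[2][2] = -2 + 5 = 3) = -1 (attained at k = 1)
  C[2][0] = min over k of (A[2][0] + B[0][0] = 9 + -4 = 5, A[2][1] + B[1][0] = -2 + 0 = -2, A[2][2] + B[2][0] = 7 + 8 = 15) = -2 (attained at k = 1)
  C[2][1] = min over k of (A[2][0] + B[0][1] = 9 + 6 = 15, A[2][1] + B[1][1] = -2 + 7 = 5, A[2][2] + B[2][1] = 7 + 9 = 16) = 5 (attained at k = 1)
  C[2][2] = min over k of (A[2][0] + B[0][2] = 9 + 0 = 9, A[2][1] + B[1][2] = -2 + 0 = -2, A[2][2] + B[2][2] = 7 + 5 = 12) = -2 (attained at k = 1)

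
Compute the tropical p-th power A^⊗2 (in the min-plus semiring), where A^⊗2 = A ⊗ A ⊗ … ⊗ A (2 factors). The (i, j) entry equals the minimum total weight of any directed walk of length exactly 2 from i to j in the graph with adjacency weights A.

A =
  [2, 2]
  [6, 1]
A^⊗2 =
  [4, 3]
  [7, 2]

Each entry (A^⊗2)_ij equals the minimum over all length-2 walks i = v_0 → v_1 → … → v_2 = j of Σ_t A[v_t][v_{t+1}]. For example, for (i, j) = (0, 1) we minimise over 2 possible intermediate vertex sequences; the minimum is 3, attained along the walk 0 → 1 → 1.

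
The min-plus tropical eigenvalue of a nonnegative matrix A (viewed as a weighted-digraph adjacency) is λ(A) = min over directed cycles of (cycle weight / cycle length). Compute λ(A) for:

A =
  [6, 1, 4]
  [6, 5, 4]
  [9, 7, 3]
λ(A) = 3

Enumerate directed cycles and compute their means (weight / length). Sample:
  cycle 0 → 0: weight = 6, length = 1, mean = 6/1 ≈ 6.000
  cycle 1 → 1: weight = 5, length = 1, mean = 5/1 ≈ 5.000
  cycle 2 → 2: weight = 3, length = 1, mean = 3/1 ≈ 3.000
  cycle 0 → 1 → 0: weight = 7, length = 2, mean = 7/2 ≈ 3.500
  cycle 0 → 2 → 0: weight = 13, length = 2, mean = 13/2 ≈ 6.500
  cycle 1 → 0 → 1: weight = 7, length = 2, mean = 7/2 ≈ 3.500
Minimum mean = 3.000, attained e.g. along the cycle 2 → 2 with weight 3 and length 1. So λ(A) = 3/1 = 3.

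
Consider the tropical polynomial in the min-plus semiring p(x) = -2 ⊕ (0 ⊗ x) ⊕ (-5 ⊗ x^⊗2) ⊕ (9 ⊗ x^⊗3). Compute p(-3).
p(-3) = -11

A tropical monomial a ⊗ x^⊗i evaluates to a + i · x. Evaluating each term at x = -3:
  Term 0 contributes -2 + 0 · -3 = -2
  Term 1 contributes 0 + 1 · -3 = -3
  Term 2 contributes -5 + 2 · -3 = -11
  Term 3 contributes 9 + 3 · -3 = 0
p(-3) = ⊕ of these = min[-2, -3, -11, 0] = -11.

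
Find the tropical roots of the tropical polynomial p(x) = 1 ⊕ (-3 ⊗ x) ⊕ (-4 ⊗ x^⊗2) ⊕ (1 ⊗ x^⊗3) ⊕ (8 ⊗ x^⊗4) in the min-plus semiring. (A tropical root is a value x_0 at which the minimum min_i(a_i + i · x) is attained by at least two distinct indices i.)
Roots: {-7, -5, 1, 4}

Each tropical root is a break point of the lower envelope of the lines y = a_i + i · x (there are 5 lines, with slopes 0, 1, ..., 4). Only the lines that attain the minimum somewhere contribute to roots; other lines are dominated. Here the surviving (envelope) indices are i = 4, i = 3, i = 2, i = 1, i = 0.
Intersections between consecutive envelope lines give the roots: for adjacent envelope indices i < j the intersection is x = (a_i − a_j) / (j − i). Reading off the sorted break points: {-7, -5, 1, 4}.
Verification: at each break x_0, at least two indices attain the minimum of min_i(a_i + i · x_0).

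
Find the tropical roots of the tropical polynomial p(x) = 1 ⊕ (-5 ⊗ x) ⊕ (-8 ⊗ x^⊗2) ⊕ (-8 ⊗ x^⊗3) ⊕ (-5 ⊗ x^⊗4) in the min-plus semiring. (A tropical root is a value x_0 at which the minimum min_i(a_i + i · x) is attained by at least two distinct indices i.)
Roots: {-3, 0, 3, 6}

Each tropical root is a break point of the lower envelope of the lines y = a_i + i · x (there are 5 lines, with slopes 0, 1, ..., 4). Only the lines that attain the minimum somewhere contribute to roots; other lines are dominated. Here the surviving (envelope) indices are i = 4, i = 3, i = 2, i = 1, i = 0.
Intersections between consecutive envelope lines give the roots: for adjacent envelope indices i < j the intersection is x = (a_i − a_j) / (j − i). Reading off the sorted break points: {-3, 0, 3, 6}.
Verification: at each break x_0, at least two indices attain the minimum of min_i(a_i + i · x_0).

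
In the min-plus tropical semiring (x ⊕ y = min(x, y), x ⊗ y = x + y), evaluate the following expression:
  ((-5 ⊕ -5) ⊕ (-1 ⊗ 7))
((-5 ⊕ -5) ⊕ (-1 ⊗ 7)) = -5

Expand innermost to outermost. Recall ⊕ takes the minimum of its arguments and ⊗ takes their sum. Working out the expression ((-5 ⊕ -5) ⊕ (-1 ⊗ 7)) gives -5.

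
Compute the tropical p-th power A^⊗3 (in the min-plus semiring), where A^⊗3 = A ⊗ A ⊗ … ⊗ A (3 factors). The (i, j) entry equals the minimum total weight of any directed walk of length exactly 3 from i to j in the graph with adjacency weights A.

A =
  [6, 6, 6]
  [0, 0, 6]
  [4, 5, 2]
A^⊗3 =
  [6, 6, 10]
  [0, 0, 6]
  [5, 5, 6]

Each entry (A^⊗3)_ij equals the minimum over all length-3 walks i = v_0 → v_1 → … → v_3 = j of Σ_t A[v_t][v_{t+1}]. For example, for (i, j) = (0, 2) we minimise over 9 possible intermediate vertex sequences; the minimum is 10, attained along the walk 0 → 2 → 2 → 2.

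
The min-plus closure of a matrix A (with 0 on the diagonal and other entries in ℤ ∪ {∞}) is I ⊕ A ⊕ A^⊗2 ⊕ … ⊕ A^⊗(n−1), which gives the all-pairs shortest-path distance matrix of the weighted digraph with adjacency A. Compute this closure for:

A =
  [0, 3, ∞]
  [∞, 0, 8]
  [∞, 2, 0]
Closure =
  [0, 3, 11]
  [∞, 0, 8]
  [∞, 2, 0]

This is the Floyd-Warshall all-pairs shortest-path computation. For each intermediate vertex k = 0, 1, …, 2, update dist[i][j] ← min(dist[i][j], dist[i][k] + dist[k][j]). The final matrix gives, for each (i, j), the minimum total weight of any directed path from i to j (possibly empty when i = j).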